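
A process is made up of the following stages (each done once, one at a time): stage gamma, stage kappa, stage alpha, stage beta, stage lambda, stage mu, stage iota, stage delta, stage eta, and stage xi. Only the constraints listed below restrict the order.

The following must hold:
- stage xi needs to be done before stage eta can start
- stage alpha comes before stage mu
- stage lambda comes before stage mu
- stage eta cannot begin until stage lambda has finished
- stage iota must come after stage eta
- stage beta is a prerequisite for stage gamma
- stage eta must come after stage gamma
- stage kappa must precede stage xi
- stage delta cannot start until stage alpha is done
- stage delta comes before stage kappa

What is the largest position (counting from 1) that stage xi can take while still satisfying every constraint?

8

Following every chain forward from stage xi, the stages that must come later are stage iota, stage eta — 2 of them.
With 2 mandatory successors out of 10 stages total, the latest slot for stage xi is 10−2 = 8, and it's reachable by doing all non-successors before stage xi.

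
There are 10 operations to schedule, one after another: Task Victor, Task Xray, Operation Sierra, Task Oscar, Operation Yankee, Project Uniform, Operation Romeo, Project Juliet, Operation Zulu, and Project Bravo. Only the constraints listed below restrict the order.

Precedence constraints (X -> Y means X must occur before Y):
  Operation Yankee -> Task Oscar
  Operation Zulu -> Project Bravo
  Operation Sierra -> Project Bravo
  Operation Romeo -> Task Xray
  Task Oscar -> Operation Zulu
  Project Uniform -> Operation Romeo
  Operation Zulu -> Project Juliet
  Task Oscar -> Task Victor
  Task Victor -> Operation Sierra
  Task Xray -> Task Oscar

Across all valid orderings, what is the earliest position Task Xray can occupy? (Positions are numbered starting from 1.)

Working backwards through the constraints from Task Xray, its full set of required predecessors is Project Uniform, Operation Romeo — 2 of them.
With 2 mandatory predecessors, the earliest Task Xray can sit is position 2+1 = 3, and placing just those 2 first achieves it.

3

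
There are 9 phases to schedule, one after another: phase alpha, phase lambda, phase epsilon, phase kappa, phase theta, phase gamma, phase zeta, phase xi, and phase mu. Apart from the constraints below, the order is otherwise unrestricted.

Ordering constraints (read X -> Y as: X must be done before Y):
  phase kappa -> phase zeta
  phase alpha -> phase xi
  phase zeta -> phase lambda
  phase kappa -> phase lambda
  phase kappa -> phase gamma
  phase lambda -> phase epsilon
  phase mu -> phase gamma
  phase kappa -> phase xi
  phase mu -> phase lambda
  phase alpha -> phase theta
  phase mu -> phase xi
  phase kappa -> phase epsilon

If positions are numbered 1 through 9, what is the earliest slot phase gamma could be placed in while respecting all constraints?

The phases that are forced before phase gamma, directly or transitively, are phase kappa, phase mu. That's 2 phases.
With 2 mandatory predecessors, the earliest phase gamma can sit is position 2+1 = 3, and placing just those 2 first achieves it.

3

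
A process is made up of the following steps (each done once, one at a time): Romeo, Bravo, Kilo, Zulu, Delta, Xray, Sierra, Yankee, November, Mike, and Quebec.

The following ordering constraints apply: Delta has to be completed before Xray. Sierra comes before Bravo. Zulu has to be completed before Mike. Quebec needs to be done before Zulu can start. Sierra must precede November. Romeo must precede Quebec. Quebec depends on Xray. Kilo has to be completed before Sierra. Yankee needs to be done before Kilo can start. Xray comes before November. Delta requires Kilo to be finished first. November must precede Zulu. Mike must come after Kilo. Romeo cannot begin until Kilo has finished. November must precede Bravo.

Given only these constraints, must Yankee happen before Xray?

Tracing the constraints gives a chain: Yankee → Kilo → Delta → Xray.
Hence Yankee necessarily comes before Xray.

Yes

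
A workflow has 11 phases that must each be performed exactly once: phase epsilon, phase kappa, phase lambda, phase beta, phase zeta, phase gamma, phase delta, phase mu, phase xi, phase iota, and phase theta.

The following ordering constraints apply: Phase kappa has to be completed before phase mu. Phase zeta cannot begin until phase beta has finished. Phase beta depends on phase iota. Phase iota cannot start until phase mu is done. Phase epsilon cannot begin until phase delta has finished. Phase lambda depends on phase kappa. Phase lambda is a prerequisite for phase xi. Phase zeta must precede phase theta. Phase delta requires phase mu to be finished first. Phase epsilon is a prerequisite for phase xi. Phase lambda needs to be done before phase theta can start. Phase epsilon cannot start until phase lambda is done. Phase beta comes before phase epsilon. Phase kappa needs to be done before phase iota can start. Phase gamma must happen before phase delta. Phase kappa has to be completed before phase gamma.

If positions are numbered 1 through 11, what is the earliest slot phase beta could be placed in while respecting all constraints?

4

Working backwards through the constraints from phase beta, its full set of required predecessors is phase kappa, phase mu, phase iota — 3 of them.
With 3 mandatory predecessors, the earliest phase beta can sit is position 3+1 = 4, and placing just those 3 first achieves it.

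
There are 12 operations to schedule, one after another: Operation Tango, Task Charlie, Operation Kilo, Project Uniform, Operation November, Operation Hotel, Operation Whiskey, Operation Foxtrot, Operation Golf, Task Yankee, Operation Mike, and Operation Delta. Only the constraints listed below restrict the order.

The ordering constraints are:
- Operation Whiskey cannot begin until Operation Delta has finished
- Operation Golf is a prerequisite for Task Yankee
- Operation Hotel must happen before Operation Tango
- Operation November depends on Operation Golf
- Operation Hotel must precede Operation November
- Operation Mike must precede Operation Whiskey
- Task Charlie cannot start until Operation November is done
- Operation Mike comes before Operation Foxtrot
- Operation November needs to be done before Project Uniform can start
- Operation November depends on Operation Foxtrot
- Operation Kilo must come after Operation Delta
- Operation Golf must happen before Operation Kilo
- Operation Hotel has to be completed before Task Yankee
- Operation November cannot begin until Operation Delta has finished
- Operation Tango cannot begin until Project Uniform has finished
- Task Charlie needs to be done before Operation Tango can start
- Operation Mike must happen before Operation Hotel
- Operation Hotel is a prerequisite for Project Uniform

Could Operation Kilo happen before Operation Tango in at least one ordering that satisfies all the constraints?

The constraints leave Operation Kilo and Operation Tango unordered relative to each other; nothing requires Operation Tango earlier.
So a valid ordering placing Operation Kilo earlier than Operation Tango exists.

Yes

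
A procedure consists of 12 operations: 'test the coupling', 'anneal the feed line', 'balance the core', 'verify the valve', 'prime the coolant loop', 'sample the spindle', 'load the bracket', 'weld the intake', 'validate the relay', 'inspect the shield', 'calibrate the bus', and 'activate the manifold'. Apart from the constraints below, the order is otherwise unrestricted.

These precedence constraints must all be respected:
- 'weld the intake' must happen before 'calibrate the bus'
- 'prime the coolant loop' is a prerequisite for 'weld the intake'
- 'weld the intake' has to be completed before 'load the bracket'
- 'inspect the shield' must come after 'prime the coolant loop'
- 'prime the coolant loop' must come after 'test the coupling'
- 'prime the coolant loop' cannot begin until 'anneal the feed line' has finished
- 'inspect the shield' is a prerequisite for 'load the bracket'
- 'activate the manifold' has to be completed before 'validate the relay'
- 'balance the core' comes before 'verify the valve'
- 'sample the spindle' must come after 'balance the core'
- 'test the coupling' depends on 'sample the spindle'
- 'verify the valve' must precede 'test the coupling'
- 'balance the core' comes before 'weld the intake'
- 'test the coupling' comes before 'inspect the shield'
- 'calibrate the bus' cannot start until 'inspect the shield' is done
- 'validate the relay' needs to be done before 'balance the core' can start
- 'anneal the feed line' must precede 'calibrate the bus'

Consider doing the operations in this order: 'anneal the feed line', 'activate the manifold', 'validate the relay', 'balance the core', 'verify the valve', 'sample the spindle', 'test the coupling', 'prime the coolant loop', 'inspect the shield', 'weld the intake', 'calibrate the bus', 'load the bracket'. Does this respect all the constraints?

Yes

Going through the constraints one by one, each required predecessor appears earlier in the sequence than its dependent — e.g. 'anneal the feed line' (position 1) is before 'calibrate the bus' (position 11), as required.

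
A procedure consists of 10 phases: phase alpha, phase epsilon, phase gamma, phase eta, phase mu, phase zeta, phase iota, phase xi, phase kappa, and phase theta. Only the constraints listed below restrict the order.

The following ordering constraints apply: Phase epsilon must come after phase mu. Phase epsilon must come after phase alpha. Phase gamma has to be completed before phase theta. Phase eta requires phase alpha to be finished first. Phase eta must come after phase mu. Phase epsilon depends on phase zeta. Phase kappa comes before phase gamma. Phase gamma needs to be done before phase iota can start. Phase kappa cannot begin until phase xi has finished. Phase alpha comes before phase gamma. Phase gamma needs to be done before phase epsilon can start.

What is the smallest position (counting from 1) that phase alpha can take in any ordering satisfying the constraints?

1

Phase alpha has no prerequisites at all, so it can go in position 1.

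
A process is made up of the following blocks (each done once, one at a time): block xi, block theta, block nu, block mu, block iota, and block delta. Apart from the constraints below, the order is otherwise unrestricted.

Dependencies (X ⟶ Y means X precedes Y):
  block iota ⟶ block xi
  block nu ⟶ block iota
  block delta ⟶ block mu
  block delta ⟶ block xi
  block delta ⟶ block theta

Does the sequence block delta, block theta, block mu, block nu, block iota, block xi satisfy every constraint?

Yes

Checking each listed constraint against this order: for instance, block delta is in position 1 and block xi in position 6, so that constraint holds — and the remaining constraints check out the same way.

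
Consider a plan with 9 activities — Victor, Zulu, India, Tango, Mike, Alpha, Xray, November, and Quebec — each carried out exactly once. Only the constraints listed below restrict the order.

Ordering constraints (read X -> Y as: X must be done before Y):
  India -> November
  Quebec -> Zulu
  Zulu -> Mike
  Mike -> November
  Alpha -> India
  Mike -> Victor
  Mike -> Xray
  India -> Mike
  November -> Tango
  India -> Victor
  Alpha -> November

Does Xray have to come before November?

No

No chain of constraints connects Xray to November in either direction.
There exist valid orderings with November before Xray, so Xray is not required to come first.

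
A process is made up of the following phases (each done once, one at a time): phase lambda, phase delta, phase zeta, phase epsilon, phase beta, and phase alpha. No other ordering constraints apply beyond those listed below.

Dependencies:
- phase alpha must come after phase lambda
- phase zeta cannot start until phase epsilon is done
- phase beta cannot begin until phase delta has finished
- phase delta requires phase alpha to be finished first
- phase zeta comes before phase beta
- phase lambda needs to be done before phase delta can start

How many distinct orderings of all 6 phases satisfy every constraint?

10

The phases with no prerequisites are phase lambda, phase epsilon; any of them can be placed first.
Counting all ways to extend the partial order to a total order gives 10.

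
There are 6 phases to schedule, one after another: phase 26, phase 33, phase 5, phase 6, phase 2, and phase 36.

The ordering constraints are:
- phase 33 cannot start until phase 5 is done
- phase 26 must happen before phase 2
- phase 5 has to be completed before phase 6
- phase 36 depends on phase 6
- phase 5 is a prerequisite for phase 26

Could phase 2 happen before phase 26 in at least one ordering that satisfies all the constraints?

No

There is a dependency chain phase 26 → phase 2, so phase 2 always comes after phase 26.
Hence phase 2 can never be scheduled before phase 26.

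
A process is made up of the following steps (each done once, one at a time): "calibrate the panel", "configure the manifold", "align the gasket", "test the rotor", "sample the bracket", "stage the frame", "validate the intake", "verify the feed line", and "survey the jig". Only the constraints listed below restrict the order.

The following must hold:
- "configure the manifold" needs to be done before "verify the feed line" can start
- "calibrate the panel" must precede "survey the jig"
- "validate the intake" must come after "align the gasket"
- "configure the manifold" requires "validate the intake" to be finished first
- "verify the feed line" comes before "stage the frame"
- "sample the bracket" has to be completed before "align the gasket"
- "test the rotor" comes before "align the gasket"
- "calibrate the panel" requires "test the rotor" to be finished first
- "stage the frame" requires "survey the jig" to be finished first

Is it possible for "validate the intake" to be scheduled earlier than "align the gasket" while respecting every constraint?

No

The constraints give a chain "align the gasket" → "validate the intake", which forces "align the gasket" before "validate the intake".
So no valid ordering can have "validate the intake" before "align the gasket".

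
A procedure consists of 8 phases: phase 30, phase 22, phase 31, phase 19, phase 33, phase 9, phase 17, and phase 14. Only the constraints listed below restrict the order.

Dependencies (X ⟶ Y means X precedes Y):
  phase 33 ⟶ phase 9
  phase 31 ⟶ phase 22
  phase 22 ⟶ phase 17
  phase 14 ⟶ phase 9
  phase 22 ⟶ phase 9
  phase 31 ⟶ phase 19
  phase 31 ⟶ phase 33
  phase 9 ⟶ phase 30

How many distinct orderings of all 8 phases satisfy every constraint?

The phases with no prerequisites are phase 31, phase 14; any of them can be placed first.
Counting all ways to extend the partial order to a total order gives 210.

210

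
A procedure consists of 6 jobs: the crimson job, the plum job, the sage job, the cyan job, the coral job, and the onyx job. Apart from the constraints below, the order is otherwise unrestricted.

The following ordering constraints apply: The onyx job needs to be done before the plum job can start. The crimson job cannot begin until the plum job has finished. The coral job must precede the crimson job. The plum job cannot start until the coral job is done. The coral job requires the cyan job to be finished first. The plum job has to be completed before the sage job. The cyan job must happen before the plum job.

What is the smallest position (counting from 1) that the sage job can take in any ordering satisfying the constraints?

Working backwards through the constraints from the sage job, its full set of required predecessors is the plum job, the cyan job, the coral job, the onyx job — 4 of them.
With 4 mandatory predecessors, the earliest the sage job can sit is position 4+1 = 5, and placing just those 4 first achieves it.

5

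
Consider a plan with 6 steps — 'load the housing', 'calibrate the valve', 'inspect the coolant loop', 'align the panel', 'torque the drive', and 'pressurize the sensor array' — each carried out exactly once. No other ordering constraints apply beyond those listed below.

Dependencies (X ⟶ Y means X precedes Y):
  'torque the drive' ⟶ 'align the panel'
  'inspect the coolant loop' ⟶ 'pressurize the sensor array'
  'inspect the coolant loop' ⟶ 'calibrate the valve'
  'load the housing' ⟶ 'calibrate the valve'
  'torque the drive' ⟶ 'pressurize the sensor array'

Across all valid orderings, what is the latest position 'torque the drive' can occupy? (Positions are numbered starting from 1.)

Following every chain forward from 'torque the drive', the steps that must come later are 'align the panel', 'pressurize the sensor array' — 2 of them.
So at least 2 steps follow 'torque the drive', putting 'torque the drive' no later than position 4. That position is achievable by scheduling everything else first.

4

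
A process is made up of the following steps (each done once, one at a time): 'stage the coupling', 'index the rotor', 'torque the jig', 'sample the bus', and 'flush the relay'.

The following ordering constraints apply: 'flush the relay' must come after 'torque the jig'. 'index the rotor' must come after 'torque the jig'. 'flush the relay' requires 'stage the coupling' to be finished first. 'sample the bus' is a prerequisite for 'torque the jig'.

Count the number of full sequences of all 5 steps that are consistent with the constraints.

7

2 steps have no prerequisites ('stage the coupling', 'sample the bus'), so any of them could come first.
Systematically extending each partial ordering one step at a time and counting, there are 7 complete orderings.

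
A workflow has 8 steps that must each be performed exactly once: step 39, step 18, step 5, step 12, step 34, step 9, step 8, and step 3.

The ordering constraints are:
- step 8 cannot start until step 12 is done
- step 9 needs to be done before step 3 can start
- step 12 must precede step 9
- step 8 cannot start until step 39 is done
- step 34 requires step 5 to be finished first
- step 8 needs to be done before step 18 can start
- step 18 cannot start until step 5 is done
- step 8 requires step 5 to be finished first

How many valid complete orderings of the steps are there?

340

3 steps have no prerequisites (step 39, step 5, step 12), so any of them could come first.
Systematically extending each partial ordering one step at a time and counting, there are 340 complete orderings.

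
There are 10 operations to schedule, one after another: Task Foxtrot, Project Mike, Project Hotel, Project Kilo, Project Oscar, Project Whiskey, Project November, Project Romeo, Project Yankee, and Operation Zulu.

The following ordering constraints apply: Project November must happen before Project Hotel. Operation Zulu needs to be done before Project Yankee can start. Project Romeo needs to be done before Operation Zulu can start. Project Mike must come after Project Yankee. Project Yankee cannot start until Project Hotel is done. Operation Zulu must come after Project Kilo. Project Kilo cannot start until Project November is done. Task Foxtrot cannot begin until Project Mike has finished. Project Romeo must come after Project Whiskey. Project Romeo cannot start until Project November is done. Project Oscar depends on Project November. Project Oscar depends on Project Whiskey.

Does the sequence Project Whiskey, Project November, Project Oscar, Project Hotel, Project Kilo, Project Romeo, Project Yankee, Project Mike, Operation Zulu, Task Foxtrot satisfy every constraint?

No

The sequence places Project Yankee ahead of Operation Zulu.
That contradicts the constraint that Operation Zulu must precede Project Yankee.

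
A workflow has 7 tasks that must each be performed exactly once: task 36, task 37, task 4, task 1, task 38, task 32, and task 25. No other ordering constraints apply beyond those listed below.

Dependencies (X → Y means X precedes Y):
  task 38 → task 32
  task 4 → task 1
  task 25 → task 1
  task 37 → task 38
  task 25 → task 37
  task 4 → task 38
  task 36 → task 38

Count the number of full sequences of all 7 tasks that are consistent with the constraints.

The tasks with no prerequisites are task 36, task 4, task 25; any of them can be placed first.
Counting all ways to extend the partial order to a total order gives 49.

49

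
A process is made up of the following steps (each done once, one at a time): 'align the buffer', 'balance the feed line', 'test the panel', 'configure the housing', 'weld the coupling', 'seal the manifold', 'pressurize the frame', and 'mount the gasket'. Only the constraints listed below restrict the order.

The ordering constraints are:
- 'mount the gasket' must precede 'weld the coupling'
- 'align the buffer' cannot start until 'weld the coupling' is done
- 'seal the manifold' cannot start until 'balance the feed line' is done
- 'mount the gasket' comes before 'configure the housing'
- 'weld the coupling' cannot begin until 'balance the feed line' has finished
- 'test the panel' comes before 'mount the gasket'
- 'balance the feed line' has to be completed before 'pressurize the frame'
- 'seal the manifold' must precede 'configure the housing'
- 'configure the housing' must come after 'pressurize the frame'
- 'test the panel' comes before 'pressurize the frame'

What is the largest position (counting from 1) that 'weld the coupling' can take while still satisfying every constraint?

7

The only step forced after 'weld the coupling' (directly or by a chain) is 'align the buffer'.
With 1 mandatory successor out of 8 steps total, the latest slot for 'weld the coupling' is 8−1 = 7, and it's reachable by doing all non-successors before 'weld the coupling'.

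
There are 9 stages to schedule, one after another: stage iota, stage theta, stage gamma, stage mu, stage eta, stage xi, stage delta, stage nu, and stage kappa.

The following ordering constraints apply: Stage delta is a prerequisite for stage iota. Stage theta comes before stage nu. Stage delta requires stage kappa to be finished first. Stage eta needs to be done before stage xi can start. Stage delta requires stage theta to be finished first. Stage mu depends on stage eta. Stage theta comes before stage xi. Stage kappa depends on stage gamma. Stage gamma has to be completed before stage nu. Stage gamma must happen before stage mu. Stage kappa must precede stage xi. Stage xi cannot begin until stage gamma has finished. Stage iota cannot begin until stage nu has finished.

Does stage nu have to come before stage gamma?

The constraints actually force stage gamma before stage nu (via stage gamma → stage nu), not the other way around.
So stage nu never precedes stage gamma.

No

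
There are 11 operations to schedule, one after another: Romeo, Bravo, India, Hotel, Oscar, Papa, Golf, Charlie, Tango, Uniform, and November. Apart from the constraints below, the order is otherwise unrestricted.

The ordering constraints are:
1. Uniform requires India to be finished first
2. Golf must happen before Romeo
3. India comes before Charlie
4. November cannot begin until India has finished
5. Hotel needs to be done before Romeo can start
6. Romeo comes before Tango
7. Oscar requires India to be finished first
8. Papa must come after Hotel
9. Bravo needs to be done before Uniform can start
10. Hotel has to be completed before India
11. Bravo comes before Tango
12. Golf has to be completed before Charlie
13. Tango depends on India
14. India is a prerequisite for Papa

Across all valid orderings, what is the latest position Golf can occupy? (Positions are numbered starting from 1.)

Following every chain forward from Golf, the operations that must come later are Romeo, Charlie, Tango — 3 of them.
With 3 mandatory successors out of 11 operations total, the latest slot for Golf is 11−3 = 8, and it's reachable by doing all non-successors before Golf.

8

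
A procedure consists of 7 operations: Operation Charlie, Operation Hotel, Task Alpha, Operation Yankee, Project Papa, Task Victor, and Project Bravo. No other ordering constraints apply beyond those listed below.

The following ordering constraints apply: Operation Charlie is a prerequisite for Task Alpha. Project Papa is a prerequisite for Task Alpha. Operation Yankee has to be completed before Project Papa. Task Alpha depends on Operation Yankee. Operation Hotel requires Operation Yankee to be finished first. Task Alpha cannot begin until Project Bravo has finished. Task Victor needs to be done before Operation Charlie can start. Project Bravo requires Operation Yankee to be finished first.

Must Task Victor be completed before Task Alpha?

Following the dependencies: Task Victor → Operation Charlie → Task Alpha.
That forces Task Victor before Task Alpha in every valid schedule.

Yes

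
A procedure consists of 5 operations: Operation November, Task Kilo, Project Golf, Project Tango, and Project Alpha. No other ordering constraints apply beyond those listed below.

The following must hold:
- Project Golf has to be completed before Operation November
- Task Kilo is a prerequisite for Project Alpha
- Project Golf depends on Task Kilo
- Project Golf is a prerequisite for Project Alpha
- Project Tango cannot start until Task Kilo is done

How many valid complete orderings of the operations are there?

Only Task Kilo has no prerequisites, so it must go first.
Enumerating by repeatedly choosing an available operation (one whose prerequisites are all placed) gives 8 distinct complete orderings.

8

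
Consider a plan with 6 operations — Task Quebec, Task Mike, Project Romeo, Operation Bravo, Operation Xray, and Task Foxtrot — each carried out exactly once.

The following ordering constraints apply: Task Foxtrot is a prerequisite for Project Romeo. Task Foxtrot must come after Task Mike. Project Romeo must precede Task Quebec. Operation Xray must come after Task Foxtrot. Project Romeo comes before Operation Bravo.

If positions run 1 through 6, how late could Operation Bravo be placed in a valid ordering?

Operation Bravo has no required successors, so nothing stops it from going last (position 6).

6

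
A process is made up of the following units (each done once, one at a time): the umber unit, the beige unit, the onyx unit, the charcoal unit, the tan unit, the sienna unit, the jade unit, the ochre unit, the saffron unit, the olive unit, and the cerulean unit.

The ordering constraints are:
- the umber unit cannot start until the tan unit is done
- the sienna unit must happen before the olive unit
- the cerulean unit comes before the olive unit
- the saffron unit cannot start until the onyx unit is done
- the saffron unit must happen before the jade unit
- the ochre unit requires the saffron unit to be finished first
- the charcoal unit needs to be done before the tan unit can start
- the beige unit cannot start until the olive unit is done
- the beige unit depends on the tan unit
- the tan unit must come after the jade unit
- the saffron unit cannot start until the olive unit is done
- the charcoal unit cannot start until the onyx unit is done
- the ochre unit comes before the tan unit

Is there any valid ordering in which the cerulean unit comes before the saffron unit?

The cerulean unit is actually forced before the saffron unit by the constraints, so certainly some valid ordering has the cerulean unit first.

Yes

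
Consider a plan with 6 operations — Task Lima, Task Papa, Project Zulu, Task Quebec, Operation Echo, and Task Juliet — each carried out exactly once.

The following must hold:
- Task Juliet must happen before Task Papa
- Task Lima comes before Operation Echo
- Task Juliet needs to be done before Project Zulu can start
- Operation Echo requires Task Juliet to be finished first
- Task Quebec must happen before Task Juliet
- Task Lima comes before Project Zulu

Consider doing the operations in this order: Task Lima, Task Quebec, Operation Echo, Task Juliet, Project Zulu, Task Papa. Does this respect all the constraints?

No

In the proposed order, Operation Echo appears before Task Juliet.
But one of the constraints requires Task Juliet before Operation Echo, so this ordering violates it.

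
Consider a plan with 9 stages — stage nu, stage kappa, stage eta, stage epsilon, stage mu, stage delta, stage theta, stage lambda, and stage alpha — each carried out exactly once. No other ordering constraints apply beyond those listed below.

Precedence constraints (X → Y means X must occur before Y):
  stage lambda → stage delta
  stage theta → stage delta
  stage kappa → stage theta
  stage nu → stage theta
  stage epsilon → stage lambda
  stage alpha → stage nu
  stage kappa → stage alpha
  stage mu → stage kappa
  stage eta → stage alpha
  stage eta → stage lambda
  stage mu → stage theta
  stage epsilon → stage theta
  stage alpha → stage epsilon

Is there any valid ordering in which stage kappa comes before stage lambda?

The constraints force stage kappa before stage lambda, so yes — every valid ordering has stage kappa earlier.

Yes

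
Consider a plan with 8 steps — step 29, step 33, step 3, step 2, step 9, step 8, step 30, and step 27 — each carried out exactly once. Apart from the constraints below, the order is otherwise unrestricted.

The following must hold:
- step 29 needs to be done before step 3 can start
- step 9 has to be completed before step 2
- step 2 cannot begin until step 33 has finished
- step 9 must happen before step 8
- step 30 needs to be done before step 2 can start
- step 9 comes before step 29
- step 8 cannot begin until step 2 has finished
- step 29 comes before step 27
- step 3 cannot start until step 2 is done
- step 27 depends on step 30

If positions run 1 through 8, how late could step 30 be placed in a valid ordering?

4

Every step that must follow step 30 has to come after it. Tracing all chains starting from step 30, those steps are: step 3, step 2, step 8, step 27 — 4 in total.
With 4 mandatory successors out of 8 steps total, the latest slot for step 30 is 8−4 = 4, and it's reachable by doing all non-successors before step 30.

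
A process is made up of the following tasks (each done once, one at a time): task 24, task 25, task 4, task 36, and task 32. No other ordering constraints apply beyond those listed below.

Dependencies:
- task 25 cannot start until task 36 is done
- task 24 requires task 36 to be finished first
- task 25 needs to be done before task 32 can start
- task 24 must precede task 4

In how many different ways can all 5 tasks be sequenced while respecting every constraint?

Only task 36 has no prerequisites, so it must go first.
Counting all ways to extend the partial order to a total order gives 6.

6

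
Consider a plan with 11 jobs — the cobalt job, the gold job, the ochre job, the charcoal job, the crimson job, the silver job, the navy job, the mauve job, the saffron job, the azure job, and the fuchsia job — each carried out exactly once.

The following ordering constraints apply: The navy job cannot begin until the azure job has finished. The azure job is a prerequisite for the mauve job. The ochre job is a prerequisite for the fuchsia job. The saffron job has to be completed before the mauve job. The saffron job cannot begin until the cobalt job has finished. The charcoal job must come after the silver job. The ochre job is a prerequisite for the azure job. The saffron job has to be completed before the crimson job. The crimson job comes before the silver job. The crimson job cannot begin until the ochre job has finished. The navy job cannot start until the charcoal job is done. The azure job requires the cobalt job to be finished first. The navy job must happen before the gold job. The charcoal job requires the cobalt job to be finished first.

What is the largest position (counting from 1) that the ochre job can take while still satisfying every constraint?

3

The jobs that are forced after the ochre job, directly or by a chain of constraints, are the gold job, the charcoal job, the crimson job, the silver job, the navy job, the mauve job, the azure job, the fuchsia job. That's 8 jobs.
So at least 8 jobs follow the ochre job, putting the ochre job no later than position 3. That position is achievable by scheduling everything else first.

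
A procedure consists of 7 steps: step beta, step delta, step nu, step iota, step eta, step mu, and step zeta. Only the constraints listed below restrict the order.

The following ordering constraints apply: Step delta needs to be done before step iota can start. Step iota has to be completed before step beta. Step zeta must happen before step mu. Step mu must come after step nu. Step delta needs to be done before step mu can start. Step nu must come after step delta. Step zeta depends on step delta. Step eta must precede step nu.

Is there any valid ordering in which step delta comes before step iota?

Yes

The constraints force step delta before step iota, so yes — every valid ordering has step delta earlier.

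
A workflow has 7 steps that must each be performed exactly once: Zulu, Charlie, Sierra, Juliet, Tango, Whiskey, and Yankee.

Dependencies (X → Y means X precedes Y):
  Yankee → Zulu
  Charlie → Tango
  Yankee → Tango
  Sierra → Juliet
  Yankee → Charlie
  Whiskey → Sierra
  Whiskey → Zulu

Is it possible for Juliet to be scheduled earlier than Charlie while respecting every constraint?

Yes

Nothing in the constraints forces Charlie before Juliet — there is no chain from Charlie to Juliet.
That means at least one valid schedule has Juliet before Charlie.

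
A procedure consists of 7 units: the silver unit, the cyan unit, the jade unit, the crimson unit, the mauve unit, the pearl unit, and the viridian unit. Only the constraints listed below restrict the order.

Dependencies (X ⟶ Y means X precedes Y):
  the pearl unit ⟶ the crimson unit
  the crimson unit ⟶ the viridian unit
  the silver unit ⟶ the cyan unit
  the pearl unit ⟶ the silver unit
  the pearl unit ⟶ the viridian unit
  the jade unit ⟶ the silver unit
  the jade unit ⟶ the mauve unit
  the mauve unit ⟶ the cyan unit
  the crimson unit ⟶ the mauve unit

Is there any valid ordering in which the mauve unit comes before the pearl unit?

No

Following the pearl unit → the crimson unit → the mauve unit, the pearl unit must precede the mauve unit in every valid ordering.
So no valid ordering can have the mauve unit before the pearl unit.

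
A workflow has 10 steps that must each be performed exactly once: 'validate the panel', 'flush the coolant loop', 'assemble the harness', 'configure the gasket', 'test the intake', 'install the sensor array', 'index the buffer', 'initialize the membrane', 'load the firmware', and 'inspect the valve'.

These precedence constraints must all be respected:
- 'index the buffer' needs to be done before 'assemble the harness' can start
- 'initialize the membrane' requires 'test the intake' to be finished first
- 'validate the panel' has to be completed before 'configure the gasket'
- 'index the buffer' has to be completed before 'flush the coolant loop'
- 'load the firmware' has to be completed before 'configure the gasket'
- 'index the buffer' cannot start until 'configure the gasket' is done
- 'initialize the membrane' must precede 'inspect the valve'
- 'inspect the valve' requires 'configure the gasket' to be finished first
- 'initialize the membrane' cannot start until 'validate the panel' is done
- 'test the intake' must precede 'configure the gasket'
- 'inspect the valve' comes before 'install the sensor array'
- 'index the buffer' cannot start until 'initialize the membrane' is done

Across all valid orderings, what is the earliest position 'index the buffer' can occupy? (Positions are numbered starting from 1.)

6

The steps that are forced before 'index the buffer', directly or transitively, are 'validate the panel', 'configure the gasket', 'test the intake', 'initialize the membrane', 'load the firmware'. That's 5 steps.
So at minimum 5 steps come before 'index the buffer', putting 'index the buffer' no earlier than position 6. That position is achievable by scheduling exactly those predecessors first.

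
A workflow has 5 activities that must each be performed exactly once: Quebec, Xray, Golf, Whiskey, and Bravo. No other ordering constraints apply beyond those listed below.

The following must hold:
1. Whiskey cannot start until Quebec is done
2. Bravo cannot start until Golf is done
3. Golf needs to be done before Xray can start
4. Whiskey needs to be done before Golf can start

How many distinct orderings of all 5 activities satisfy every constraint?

2

Quebec is the only activity with nothing required before it, so every ordering starts there.
Enumerating by repeatedly choosing an available activity (one whose prerequisites are all placed) gives 2 distinct complete orderings.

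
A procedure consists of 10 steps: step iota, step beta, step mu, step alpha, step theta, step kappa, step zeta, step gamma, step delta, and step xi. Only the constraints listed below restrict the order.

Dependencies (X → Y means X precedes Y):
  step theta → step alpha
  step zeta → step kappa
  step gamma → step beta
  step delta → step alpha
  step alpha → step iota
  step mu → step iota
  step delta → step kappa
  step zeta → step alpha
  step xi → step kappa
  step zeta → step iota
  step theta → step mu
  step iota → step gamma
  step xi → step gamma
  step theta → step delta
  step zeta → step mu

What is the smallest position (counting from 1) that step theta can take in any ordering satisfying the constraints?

1

No constraint forces any other step before step theta, so it can be placed first.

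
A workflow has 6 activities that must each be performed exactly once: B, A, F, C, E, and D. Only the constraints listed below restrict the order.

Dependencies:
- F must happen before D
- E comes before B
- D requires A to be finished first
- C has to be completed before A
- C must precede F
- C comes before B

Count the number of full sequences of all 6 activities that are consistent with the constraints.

The activities with no prerequisites are C, E; any of them can be placed first.
Systematically extending each partial ordering one activity at a time and counting, there are 28 complete orderings.

28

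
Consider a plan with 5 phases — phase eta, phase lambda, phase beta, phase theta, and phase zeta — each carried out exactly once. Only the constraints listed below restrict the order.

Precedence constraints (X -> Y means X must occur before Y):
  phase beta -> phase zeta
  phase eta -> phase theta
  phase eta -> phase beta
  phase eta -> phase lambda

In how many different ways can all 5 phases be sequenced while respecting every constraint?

Phase eta is the only phase with nothing required before it, so every ordering starts there.
Counting all ways to extend the partial order to a total order gives 12.

12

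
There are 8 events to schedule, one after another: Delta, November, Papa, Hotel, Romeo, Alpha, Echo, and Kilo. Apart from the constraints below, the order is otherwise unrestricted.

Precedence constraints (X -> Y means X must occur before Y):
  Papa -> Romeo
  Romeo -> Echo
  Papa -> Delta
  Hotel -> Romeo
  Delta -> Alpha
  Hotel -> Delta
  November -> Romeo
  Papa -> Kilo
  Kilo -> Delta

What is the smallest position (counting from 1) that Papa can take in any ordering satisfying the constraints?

Papa has no prerequisites at all, so it can go in position 1.

1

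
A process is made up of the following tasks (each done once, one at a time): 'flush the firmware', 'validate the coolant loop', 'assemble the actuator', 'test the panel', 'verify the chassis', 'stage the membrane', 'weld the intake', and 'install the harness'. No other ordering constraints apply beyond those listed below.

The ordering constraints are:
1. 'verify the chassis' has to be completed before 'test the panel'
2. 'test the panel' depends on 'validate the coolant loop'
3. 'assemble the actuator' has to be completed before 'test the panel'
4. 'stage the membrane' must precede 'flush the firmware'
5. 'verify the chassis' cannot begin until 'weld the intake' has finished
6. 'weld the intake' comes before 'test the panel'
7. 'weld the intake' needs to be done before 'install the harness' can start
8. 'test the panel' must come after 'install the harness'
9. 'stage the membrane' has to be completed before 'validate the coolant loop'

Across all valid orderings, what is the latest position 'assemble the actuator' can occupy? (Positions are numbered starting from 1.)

Following the constraints forward from 'assemble the actuator', its only required successor is 'test the panel'.
With 1 mandatory successor out of 8 tasks total, the latest slot for 'assemble the actuator' is 8−1 = 7, and it's reachable by doing all non-successors before 'assemble the actuator'.

7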